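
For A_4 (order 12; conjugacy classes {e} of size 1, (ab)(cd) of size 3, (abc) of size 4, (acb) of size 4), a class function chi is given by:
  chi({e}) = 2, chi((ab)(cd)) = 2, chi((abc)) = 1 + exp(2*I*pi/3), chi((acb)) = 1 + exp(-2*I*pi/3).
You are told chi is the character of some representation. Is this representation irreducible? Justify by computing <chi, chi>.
Not irreducible (reducible): <chi, chi> = 2 > 1.

Justification: <chi, chi> = (1/|G|) sum_C |C| * |chi(C)|^2 = (1/12)[1*|2|^2 + 3*|2|^2 + 4*|1 + exp(2*I*pi/3)|^2 + 4*|1 + exp(-2*I*pi/3)|^2]
  = (1/12)[(4) + (12) + (4) + (4)] = 24/12 = 2.
(Exp terms are combined using exp(i*s)*conj(exp(i*t)) = exp(i*(s-t)), and sums of them are collapsed using the identity that for every m > 1 the m distinct m-th roots of unity sum to 0, e.g. 1 + exp(2*I*pi/3) + exp(-2*I*pi/3) = 0.)
A character is irreducible iff <chi, chi> = 1, so this representation is reducible.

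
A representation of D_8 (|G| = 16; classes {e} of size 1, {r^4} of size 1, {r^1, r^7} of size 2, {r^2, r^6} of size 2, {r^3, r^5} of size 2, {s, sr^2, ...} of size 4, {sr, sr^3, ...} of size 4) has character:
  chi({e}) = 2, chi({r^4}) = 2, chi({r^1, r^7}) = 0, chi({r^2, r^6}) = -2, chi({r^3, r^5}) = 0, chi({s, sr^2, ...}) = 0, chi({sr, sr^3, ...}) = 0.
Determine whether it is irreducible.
Irreducible: <chi, chi> = 1.

Justification: <chi, chi> = (1/|G|) sum_C |C| * |chi(C)|^2 = (1/16)[1*|2|^2 + 1*|2|^2 + 2*|0|^2 + 2*|-2|^2 + 2*|0|^2 + 4*|0|^2 + 4*|0|^2]
  = (1/16)[(4) + (4) + (0) + (8) + (0) + (0) + (0)] = 16/16 = 1.
A character is irreducible iff <chi, chi> = 1, so this representation is irreducible.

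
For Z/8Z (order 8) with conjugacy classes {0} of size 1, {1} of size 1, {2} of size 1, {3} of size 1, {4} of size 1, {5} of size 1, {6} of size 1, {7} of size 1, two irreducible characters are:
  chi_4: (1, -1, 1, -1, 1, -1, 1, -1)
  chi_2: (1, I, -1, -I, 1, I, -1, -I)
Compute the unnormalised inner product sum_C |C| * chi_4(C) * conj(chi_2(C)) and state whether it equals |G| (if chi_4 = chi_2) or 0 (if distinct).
Sum = 0; so <chi_4, chi_2> = 0 (distinct irreducibles are orthogonal).

Compute term by term over conjugacy classes (|C| * chi_4(C) * conj(chi_2(C))):
  1*(1)*conj(1) + 1*(-1)*conj(I) + 1*(1)*conj(-1) + 1*(-1)*conj(-I) + 1*(1)*conj(1) + 1*(-1)*conj(I) + 1*(1)*conj(-1) + 1*(-1)*conj(-I)
  = (1) + (I) + (-1) + (-I) + (1) + (I) + (-1) + (-I)
  = 0.
(Exp terms are combined using exp(i*s)*conj(exp(i*t)) = exp(i*(s-t)), and sums of them are collapsed using the identity that for every m > 1 the m distinct m-th roots of unity sum to 0, e.g. 1 + exp(2*I*pi/3) + exp(-2*I*pi/3) = 0.)
Dividing by |G| = 8 gives 0/8 = 0, matching the row-orthogonality relation <chi_4, chi_2> = [chi_4 = chi_2].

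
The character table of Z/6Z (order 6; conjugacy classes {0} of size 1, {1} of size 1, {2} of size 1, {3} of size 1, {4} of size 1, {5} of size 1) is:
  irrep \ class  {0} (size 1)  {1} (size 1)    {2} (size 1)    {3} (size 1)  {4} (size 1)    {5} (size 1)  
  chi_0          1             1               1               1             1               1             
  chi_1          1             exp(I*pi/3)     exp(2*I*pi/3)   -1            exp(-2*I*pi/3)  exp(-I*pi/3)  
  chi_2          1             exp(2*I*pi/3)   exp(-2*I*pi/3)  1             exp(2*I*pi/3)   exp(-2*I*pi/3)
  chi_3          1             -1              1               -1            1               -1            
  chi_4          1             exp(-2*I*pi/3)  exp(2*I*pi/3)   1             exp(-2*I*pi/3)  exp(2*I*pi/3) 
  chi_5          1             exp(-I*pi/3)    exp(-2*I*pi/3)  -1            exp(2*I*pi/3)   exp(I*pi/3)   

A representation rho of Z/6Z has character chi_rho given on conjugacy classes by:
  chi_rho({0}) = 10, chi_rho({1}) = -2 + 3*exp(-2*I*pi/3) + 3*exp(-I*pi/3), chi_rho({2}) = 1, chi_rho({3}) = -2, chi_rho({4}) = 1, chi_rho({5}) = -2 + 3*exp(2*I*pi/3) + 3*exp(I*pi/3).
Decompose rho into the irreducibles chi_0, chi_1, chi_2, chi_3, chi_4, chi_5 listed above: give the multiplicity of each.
Multiplicities: chi_0: 1, chi_1: 0, chi_2: 0, chi_3: 3, chi_4: 3, chi_5: 3.

Argument: Use <chi_rho, chi> = (1/|G|) sum_C |C| * chi_rho(C) * conj(chi(C)) with |G| = 6 for each irreducible chi in the table:
  <chi_rho, chi_0> = (1/6)[1*(10)*conj(1) + 1*(-2 + 3*exp(-2*I*pi/3) + 3*exp(-I*pi/3))*conj(1) + 1*(1)*conj(1) + 1*(-2)*conj(1) + 1*(1)*conj(1) + 1*(-2 + 3*exp(2*I*pi/3) + 3*exp(I*pi/3))*conj(1)]
      = (1/6)[(10) + (-2 + 3*exp(-2*I*pi/3) + 3*exp(-I*pi/3)) + (1) + (-2) + (1) + (-2 + 3*exp(2*I*pi/3) + 3*exp(I*pi/3))] = 6/6 = 1
  <chi_rho, chi_1> = (1/6)[1*(10)*conj(1) + 1*(-2 + 3*exp(-2*I*pi/3) + 3*exp(-I*pi/3))*conj(exp(I*pi/3)) + 1*(1)*conj(exp(2*I*pi/3)) + 1*(-2)*conj(-1) + 1*(1)*conj(exp(-2*I*pi/3)) + 1*(-2 + 3*exp(2*I*pi/3) + 3*exp(I*pi/3))*conj(exp(-I*pi/3))]
      = (1/6)[(10) + (-3 + 3*exp(-2*I*pi/3) - 2*exp(-I*pi/3)) + (3 + 4*exp(-2*I*pi/3) + 3*exp(2*I*pi/3)) + (2) + (3 + 3*exp(-2*I*pi/3) + 4*exp(2*I*pi/3)) + (-3 - 2*exp(I*pi/3) + 3*exp(2*I*pi/3))] = 0/6 = 0
  <chi_rho, chi_2> = (1/6)[1*(10)*conj(1) + 1*(-2 + 3*exp(-2*I*pi/3) + 3*exp(-I*pi/3))*conj(exp(2*I*pi/3)) + 1*(1)*conj(exp(-2*I*pi/3)) + 1*(-2)*conj(1) + 1*(1)*conj(exp(2*I*pi/3)) + 1*(-2 + 3*exp(2*I*pi/3) + 3*exp(I*pi/3))*conj(exp(-2*I*pi/3))]
      = (1/6)[(10) + (-3 - 2*exp(-2*I*pi/3) + 3*exp(2*I*pi/3)) + (3 + 3*exp(-2*I*pi/3) + 4*exp(2*I*pi/3)) + (-2) + (3 + 4*exp(-2*I*pi/3) + 3*exp(2*I*pi/3)) + (-3 + 3*exp(-2*I*pi/3) - 2*exp(2*I*pi/3))] = 0/6 = 0
  <chi_rho, chi_3> = (1/6)[1*(10)*conj(1) + 1*(-2 + 3*exp(-2*I*pi/3) + 3*exp(-I*pi/3))*conj(-1) + 1*(1)*conj(1) + 1*(-2)*conj(-1) + 1*(1)*conj(1) + 1*(-2 + 3*exp(2*I*pi/3) + 3*exp(I*pi/3))*conj(-1)]
      = (1/6)[(10) + (2 - 3*exp(-I*pi/3) - 3*exp(-2*I*pi/3)) + (1) + (2) + (1) + (2 - 3*exp(I*pi/3) - 3*exp(2*I*pi/3))] = 18/6 = 3
  <chi_rho, chi_4> = (1/6)[1*(10)*conj(1) + 1*(-2 + 3*exp(-2*I*pi/3) + 3*exp(-I*pi/3))*conj(exp(-2*I*pi/3)) + 1*(1)*conj(exp(2*I*pi/3)) + 1*(-2)*conj(1) + 1*(1)*conj(exp(-2*I*pi/3)) + 1*(-2 + 3*exp(2*I*pi/3) + 3*exp(I*pi/3))*conj(exp(2*I*pi/3))]
      = (1/6)[(10) + (3 - 2*exp(2*I*pi/3) + 3*exp(I*pi/3)) + (3 + 4*exp(-2*I*pi/3) + 3*exp(2*I*pi/3)) + (-2) + (3 + 3*exp(-2*I*pi/3) + 4*exp(2*I*pi/3)) + (3 + 3*exp(-I*pi/3) - 2*exp(-2*I*pi/3))] = 18/6 = 3
  <chi_rho, chi_5> = (1/6)[1*(10)*conj(1) + 1*(-2 + 3*exp(-2*I*pi/3) + 3*exp(-I*pi/3))*conj(exp(-I*pi/3)) + 1*(1)*conj(exp(-2*I*pi/3)) + 1*(-2)*conj(-1) + 1*(1)*conj(exp(2*I*pi/3)) + 1*(-2 + 3*exp(2*I*pi/3) + 3*exp(I*pi/3))*conj(exp(I*pi/3))]
      = (1/6)[(10) + (3 + 3*exp(-I*pi/3) - 2*exp(I*pi/3)) + (3 + 3*exp(-2*I*pi/3) + 4*exp(2*I*pi/3)) + (2) + (3 + 4*exp(-2*I*pi/3) + 3*exp(2*I*pi/3)) + (3 - 2*exp(-I*pi/3) + 3*exp(I*pi/3))] = 18/6 = 3
(Exp terms are combined using exp(i*s)*conj(exp(i*t)) = exp(i*(s-t)), and sums of them are collapsed using the identity that for every m > 1 the m distinct m-th roots of unity sum to 0, e.g. 1 + exp(2*I*pi/3) + exp(-2*I*pi/3) = 0.)
Dimension check: dim(rho) = sum (mult * dim) = 1*1 + 0*1 + 0*1 + 3*1 + 3*1 + 3*1 = 10 = chi_rho(e) = 10.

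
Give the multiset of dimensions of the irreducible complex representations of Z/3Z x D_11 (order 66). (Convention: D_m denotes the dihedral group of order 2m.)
Dimensions: 1, 1, 1, 1, 1, 1, 2, 2, 2, 2, 2, 2, 2, 2, 2, 2, 2, 2, 2, 2, 2

Reasoning: There are 21 irreducibles (= number of conjugacy classes). Their dimensions d_i satisfy sum d_i^2 = |G| = 66: 1 + 1 + 1 + 1 + 1 + 1 + 4 + 4 + 4 + 4 + 4 + 4 + 4 + 4 + 4 + 4 + 4 + 4 + 4 + 4 + 4 = 66. (For the product with Z/3Z: each of the 3 1-dim characters of Z/3Z tensors with each irrep of D_11, giving 3 copies of each D_11-dimension.)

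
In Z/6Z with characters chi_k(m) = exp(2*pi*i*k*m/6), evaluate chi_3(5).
chi_3(5) = zeta_6^15 = -1

Working: chi_3(5) = zeta_6^(3*5) = zeta_6^15. Since zeta_6^6 = 1, this equals zeta_6^3 = exp(2*pi*i*3/6) = -1.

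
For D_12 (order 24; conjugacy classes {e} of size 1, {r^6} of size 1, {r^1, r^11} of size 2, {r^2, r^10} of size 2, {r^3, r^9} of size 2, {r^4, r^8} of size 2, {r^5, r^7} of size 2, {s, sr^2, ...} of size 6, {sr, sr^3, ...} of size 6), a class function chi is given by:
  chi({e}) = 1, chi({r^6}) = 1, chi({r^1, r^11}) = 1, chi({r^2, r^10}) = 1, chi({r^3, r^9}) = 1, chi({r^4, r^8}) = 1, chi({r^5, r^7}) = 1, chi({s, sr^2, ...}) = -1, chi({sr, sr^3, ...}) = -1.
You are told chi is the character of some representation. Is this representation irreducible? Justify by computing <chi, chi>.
Irreducible: <chi, chi> = 1.

Reasoning: <chi, chi> = (1/|G|) sum_C |C| * |chi(C)|^2 = (1/24)[1*|1|^2 + 1*|1|^2 + 2*|1|^2 + 2*|1|^2 + 2*|1|^2 + 2*|1|^2 + 2*|1|^2 + 6*|-1|^2 + 6*|-1|^2]
  = (1/24)[(1) + (1) + (2) + (2) + (2) + (2) + (2) + (6) + (6)] = 24/24 = 1.
A character is irreducible iff <chi, chi> = 1, so this representation is irreducible.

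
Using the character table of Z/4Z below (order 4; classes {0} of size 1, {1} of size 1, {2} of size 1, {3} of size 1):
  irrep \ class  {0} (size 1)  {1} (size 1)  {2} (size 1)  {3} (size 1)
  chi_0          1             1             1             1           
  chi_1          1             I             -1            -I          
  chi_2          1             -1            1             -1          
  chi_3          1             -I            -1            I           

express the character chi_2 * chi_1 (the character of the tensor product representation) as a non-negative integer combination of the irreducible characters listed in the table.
chi_2 tensor chi_1 = chi_3 (all other irreducibles have multiplicity 0).

Working: The character of a tensor product is the pointwise product (chi_2 * chi_1)(C) = chi_2(C) * chi_1(C):
  {0}: (1)*(1), {1}: (-1)*(I), {2}: (1)*(-1), {3}: (-1)*(-I)
so (chi_2 * chi_1) takes values
  {0} -> 1, {1} -> -I, {2} -> -1, {3} -> I.
Now take the inner product of this character with each irreducible chi from the table, <chi_2*chi_1, chi> = (1/4) sum_C |C| (chi_2*chi_1)(C) conj(chi(C)):
  <chi_2*chi_1, chi_0> = (1/4)[1*(1)*conj(1) + 1*(-I)*conj(1) + 1*(-1)*conj(1) + 1*(I)*conj(1)]
      = (1/4)[(1) + (-I) + (-1) + (I)] = 0/4 = 0
  <chi_2*chi_1, chi_1> = (1/4)[1*(1)*conj(1) + 1*(-I)*conj(I) + 1*(-1)*conj(-1) + 1*(I)*conj(-I)]
      = (1/4)[(1) + (-1) + (1) + (-1)] = 0/4 = 0
  <chi_2*chi_1, chi_2> = (1/4)[1*(1)*conj(1) + 1*(-I)*conj(-1) + 1*(-1)*conj(1) + 1*(I)*conj(-1)]
      = (1/4)[(1) + (I) + (-1) + (-I)] = 0/4 = 0
  <chi_2*chi_1, chi_3> = (1/4)[1*(1)*conj(1) + 1*(-I)*conj(-I) + 1*(-1)*conj(-1) + 1*(I)*conj(I)]
      = (1/4)[(1) + (1) + (1) + (1)] = 4/4 = 1
(Exp terms are combined using exp(i*s)*conj(exp(i*t)) = exp(i*(s-t)), and sums of them are collapsed using the identity that for every m > 1 the m distinct m-th roots of unity sum to 0, e.g. 1 + exp(2*I*pi/3) + exp(-2*I*pi/3) = 0.)
Hence the multiplicities are chi_3: 1. Dimension check: dim(chi_2)*dim(chi_1) = 1*1 = 1 and sum (mult * dim) = 1*1 = 1.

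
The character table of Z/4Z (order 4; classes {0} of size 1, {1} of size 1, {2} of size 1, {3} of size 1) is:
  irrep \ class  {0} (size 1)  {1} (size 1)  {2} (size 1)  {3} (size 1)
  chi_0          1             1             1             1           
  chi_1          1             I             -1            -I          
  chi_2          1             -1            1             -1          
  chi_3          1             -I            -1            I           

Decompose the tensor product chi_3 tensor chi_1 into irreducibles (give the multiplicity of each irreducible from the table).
chi_3 tensor chi_1 = chi_0 (all other irreducibles have multiplicity 0).

Reasoning: The character of a tensor product is the pointwise product (chi_3 * chi_1)(C) = chi_3(C) * chi_1(C):
  {0}: (1)*(1), {1}: (-I)*(I), {2}: (-1)*(-1), {3}: (I)*(-I)
so (chi_3 * chi_1) takes values
  {0} -> 1, {1} -> 1, {2} -> 1, {3} -> 1.
Now take the inner product of this character with each irreducible chi from the table, <chi_3*chi_1, chi> = (1/4) sum_C |C| (chi_3*chi_1)(C) conj(chi(C)):
  <chi_3*chi_1, chi_0> = (1/4)[1*(1)*conj(1) + 1*(1)*conj(1) + 1*(1)*conj(1) + 1*(1)*conj(1)]
      = (1/4)[(1) + (1) + (1) + (1)] = 4/4 = 1
  <chi_3*chi_1, chi_1> = (1/4)[1*(1)*conj(1) + 1*(1)*conj(I) + 1*(1)*conj(-1) + 1*(1)*conj(-I)]
      = (1/4)[(1) + (-I) + (-1) + (I)] = 0/4 = 0
  <chi_3*chi_1, chi_2> = (1/4)[1*(1)*conj(1) + 1*(1)*conj(-1) + 1*(1)*conj(1) + 1*(1)*conj(-1)]
      = (1/4)[(1) + (-1) + (1) + (-1)] = 0/4 = 0
  <chi_3*chi_1, chi_3> = (1/4)[1*(1)*conj(1) + 1*(1)*conj(-I) + 1*(1)*conj(-1) + 1*(1)*conj(I)]
      = (1/4)[(1) + (I) + (-1) + (-I)] = 0/4 = 0
(Exp terms are combined using exp(i*s)*conj(exp(i*t)) = exp(i*(s-t)), and sums of them are collapsed using the identity that for every m > 1 the m distinct m-th roots of unity sum to 0, e.g. 1 + exp(2*I*pi/3) + exp(-2*I*pi/3) = 0.)
Hence the multiplicities are chi_0: 1. Dimension check: dim(chi_3)*dim(chi_1) = 1*1 = 1 and sum (mult * dim) = 1*1 = 1.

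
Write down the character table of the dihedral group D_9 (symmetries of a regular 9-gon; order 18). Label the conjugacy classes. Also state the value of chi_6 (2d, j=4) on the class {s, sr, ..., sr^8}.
Conjugacy classes: {e} of size 1, {r^1, r^8} of size 2, {r^2, r^7} of size 2, {r^3, r^6} of size 2, {r^4, r^5} of size 2, {s, sr, ..., sr^8} of size 9.
Character table:
  irrep \ class              {e} (size 1)  {r^1, r^8} (size 2)  {r^2, r^7} (size 2)  {r^3, r^6} (size 2)  {r^4, r^5} (size 2)  {s, sr, ..., sr^8} (size 9)
  chi_1 (triv)               1             1                    1                    1                    1                    1                          
  chi_2 (sign: r->1, s->-1)  1             1                    1                    1                    1                    -1                         
  chi_3 (2d, j=1)            2             2*cos(2*pi/9)        2*cos(4*pi/9)        -1                   -2*cos(pi/9)         0                          
  chi_4 (2d, j=2)            2             2*cos(4*pi/9)        -2*cos(pi/9)         -1                   2*cos(2*pi/9)        0                          
  chi_5 (2d, j=3)            2             -1                   -1                   2                    -1                   0                          
  chi_6 (2d, j=4)            2             -2*cos(pi/9)         2*cos(2*pi/9)        -1                   2*cos(4*pi/9)        0                          

Spot check: chi_6 (2d, j=4) on {s, sr, ..., sr^8} = 0.

Proof sketch: D_9 has order 2*9 = 18 with 6 conjugacy classes, hence 6 irreducibles. Sum of squared dims 1 + 1 + 4 + 4 + 4 + 4 = 18 = |G|. Linear characters come from the abelianisation; the 2-dimensional irreps have character r^k -> 2*cos(2*pi*j*k/9), reflections -> 0.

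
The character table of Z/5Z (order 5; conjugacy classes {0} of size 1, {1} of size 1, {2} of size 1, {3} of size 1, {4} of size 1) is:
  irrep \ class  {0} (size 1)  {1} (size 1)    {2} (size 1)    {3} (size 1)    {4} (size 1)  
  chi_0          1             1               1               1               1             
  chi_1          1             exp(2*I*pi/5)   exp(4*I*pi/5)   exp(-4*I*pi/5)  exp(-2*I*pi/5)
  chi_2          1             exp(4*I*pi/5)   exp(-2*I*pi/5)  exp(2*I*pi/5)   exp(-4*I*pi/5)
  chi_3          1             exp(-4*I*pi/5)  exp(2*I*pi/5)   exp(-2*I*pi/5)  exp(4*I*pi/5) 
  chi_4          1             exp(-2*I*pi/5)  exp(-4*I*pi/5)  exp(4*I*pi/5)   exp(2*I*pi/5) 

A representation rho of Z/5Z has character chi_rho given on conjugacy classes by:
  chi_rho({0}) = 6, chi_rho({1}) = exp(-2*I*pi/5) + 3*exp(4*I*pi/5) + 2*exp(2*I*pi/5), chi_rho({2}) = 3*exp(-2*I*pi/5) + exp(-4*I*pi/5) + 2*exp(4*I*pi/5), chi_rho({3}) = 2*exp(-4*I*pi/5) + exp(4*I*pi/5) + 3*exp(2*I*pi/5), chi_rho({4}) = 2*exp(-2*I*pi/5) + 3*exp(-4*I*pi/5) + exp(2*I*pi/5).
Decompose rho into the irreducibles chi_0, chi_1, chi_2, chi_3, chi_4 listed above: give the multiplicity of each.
Multiplicities: chi_0: 0, chi_1: 2, chi_2: 3, chi_3: 0, chi_4: 1.

Working: Use <chi_rho, chi> = (1/|G|) sum_C |C| * chi_rho(C) * conj(chi(C)) with |G| = 5 for each irreducible chi in the table:
  <chi_rho, chi_0> = (1/5)[1*(6)*conj(1) + 1*(exp(-2*I*pi/5) + 3*exp(4*I*pi/5) + 2*exp(2*I*pi/5))*conj(1) + 1*(3*exp(-2*I*pi/5) + exp(-4*I*pi/5) + 2*exp(4*I*pi/5))*conj(1) + 1*(2*exp(-4*I*pi/5) + exp(4*I*pi/5) + 3*exp(2*I*pi/5))*conj(1) + 1*(2*exp(-2*I*pi/5) + 3*exp(-4*I*pi/5) + exp(2*I*pi/5))*conj(1)]
      = (1/5)[(6) + (exp(-2*I*pi/5) + 3*exp(4*I*pi/5) + 2*exp(2*I*pi/5)) + (3*exp(-2*I*pi/5) + exp(-4*I*pi/5) + 2*exp(4*I*pi/5)) + (2*exp(-4*I*pi/5) + exp(4*I*pi/5) + 3*exp(2*I*pi/5)) + (2*exp(-2*I*pi/5) + 3*exp(-4*I*pi/5) + exp(2*I*pi/5))] = 0/5 = 0
  <chi_rho, chi_1> = (1/5)[1*(6)*conj(1) + 1*(exp(-2*I*pi/5) + 3*exp(4*I*pi/5) + 2*exp(2*I*pi/5))*conj(exp(2*I*pi/5)) + 1*(3*exp(-2*I*pi/5) + exp(-4*I*pi/5) + 2*exp(4*I*pi/5))*conj(exp(4*I*pi/5)) + 1*(2*exp(-4*I*pi/5) + exp(4*I*pi/5) + 3*exp(2*I*pi/5))*conj(exp(-4*I*pi/5)) + 1*(2*exp(-2*I*pi/5) + 3*exp(-4*I*pi/5) + exp(2*I*pi/5))*conj(exp(-2*I*pi/5))]
      = (1/5)[(6) + (2 + exp(-4*I*pi/5) + 3*exp(2*I*pi/5)) + (2 + exp(2*I*pi/5) + 3*exp(4*I*pi/5)) + (2 + 3*exp(-4*I*pi/5) + exp(-2*I*pi/5)) + (2 + 3*exp(-2*I*pi/5) + exp(4*I*pi/5))] = 10/5 = 2
  <chi_rho, chi_2> = (1/5)[1*(6)*conj(1) + 1*(exp(-2*I*pi/5) + 3*exp(4*I*pi/5) + 2*exp(2*I*pi/5))*conj(exp(4*I*pi/5)) + 1*(3*exp(-2*I*pi/5) + exp(-4*I*pi/5) + 2*exp(4*I*pi/5))*conj(exp(-2*I*pi/5)) + 1*(2*exp(-4*I*pi/5) + exp(4*I*pi/5) + 3*exp(2*I*pi/5))*conj(exp(2*I*pi/5)) + 1*(2*exp(-2*I*pi/5) + 3*exp(-4*I*pi/5) + exp(2*I*pi/5))*conj(exp(-4*I*pi/5))]
      = (1/5)[(6) + (3 + 2*exp(-2*I*pi/5) + exp(4*I*pi/5)) + (3 + 2*exp(-4*I*pi/5) + exp(-2*I*pi/5)) + (3 + exp(2*I*pi/5) + 2*exp(4*I*pi/5)) + (3 + exp(-4*I*pi/5) + 2*exp(2*I*pi/5))] = 15/5 = 3
  <chi_rho, chi_3> = (1/5)[1*(6)*conj(1) + 1*(exp(-2*I*pi/5) + 3*exp(4*I*pi/5) + 2*exp(2*I*pi/5))*conj(exp(-4*I*pi/5)) + 1*(3*exp(-2*I*pi/5) + exp(-4*I*pi/5) + 2*exp(4*I*pi/5))*conj(exp(2*I*pi/5)) + 1*(2*exp(-4*I*pi/5) + exp(4*I*pi/5) + 3*exp(2*I*pi/5))*conj(exp(-2*I*pi/5)) + 1*(2*exp(-2*I*pi/5) + 3*exp(-4*I*pi/5) + exp(2*I*pi/5))*conj(exp(4*I*pi/5))]
      = (1/5)[(6) + (3*exp(-2*I*pi/5) + 2*exp(-4*I*pi/5) + exp(2*I*pi/5)) + (3*exp(-4*I*pi/5) + exp(4*I*pi/5) + 2*exp(2*I*pi/5)) + (2*exp(-2*I*pi/5) + exp(-4*I*pi/5) + 3*exp(4*I*pi/5)) + (exp(-2*I*pi/5) + 2*exp(4*I*pi/5) + 3*exp(2*I*pi/5))] = 0/5 = 0
  <chi_rho, chi_4> = (1/5)[1*(6)*conj(1) + 1*(exp(-2*I*pi/5) + 3*exp(4*I*pi/5) + 2*exp(2*I*pi/5))*conj(exp(-2*I*pi/5)) + 1*(3*exp(-2*I*pi/5) + exp(-4*I*pi/5) + 2*exp(4*I*pi/5))*conj(exp(-4*I*pi/5)) + 1*(2*exp(-4*I*pi/5) + exp(4*I*pi/5) + 3*exp(2*I*pi/5))*conj(exp(4*I*pi/5)) + 1*(2*exp(-2*I*pi/5) + 3*exp(-4*I*pi/5) + exp(2*I*pi/5))*conj(exp(2*I*pi/5))]
      = (1/5)[(6) + (1 + 3*exp(-4*I*pi/5) + 2*exp(4*I*pi/5)) + (1 + 2*exp(-2*I*pi/5) + 3*exp(2*I*pi/5)) + (1 + 3*exp(-2*I*pi/5) + 2*exp(2*I*pi/5)) + (1 + 2*exp(-4*I*pi/5) + 3*exp(4*I*pi/5))] = 5/5 = 1
(Exp terms are combined using exp(i*s)*conj(exp(i*t)) = exp(i*(s-t)), and sums of them are collapsed using the identity that for every m > 1 the m distinct m-th roots of unity sum to 0, e.g. 1 + exp(2*I*pi/3) + exp(-2*I*pi/3) = 0.)
Dimension check: dim(rho) = sum (mult * dim) = 0*1 + 2*1 + 3*1 + 0*1 + 1*1 = 6 = chi_rho(e) = 6.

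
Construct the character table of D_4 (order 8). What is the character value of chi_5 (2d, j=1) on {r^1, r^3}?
Conjugacy classes: {e} of size 1, {r^2} of size 1, {r^1, r^3} of size 2, {s, sr^2, ...} of size 2, {sr, sr^3, ...} of size 2.
Character table:
  irrep \ class              {e} (size 1)  {r^2} (size 1)  {r^1, r^3} (size 2)  {s, sr^2, ...} (size 2)  {sr, sr^3, ...} (size 2)
  chi_1 (triv)               1             1               1                    1                        1                       
  chi_2 (sign: r->1, s->-1)  1             1               1                    -1                       -1                      
  chi_3 (r->-1, s->1)        1             1               -1                   1                        -1                      
  chi_4 (r->-1, s->-1)       1             1               -1                   -1                       1                       
  chi_5 (2d, j=1)            2             -2              0                    0                        0                       

Spot check: chi_5 (2d, j=1) on {r^1, r^3} = 0.

Details: D_4 has order 2*4 = 8 with 5 conjugacy classes, hence 5 irreducibles. Sum of squared dims 1 + 1 + 1 + 1 + 4 = 8 = |G|. Linear characters come from the abelianisation; the 2-dimensional irreps have character r^k -> 2*cos(2*pi*j*k/4), reflections -> 0.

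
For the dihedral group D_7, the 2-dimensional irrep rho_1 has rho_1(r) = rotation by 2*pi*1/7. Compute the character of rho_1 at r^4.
chi_{rho_1}(r^4) = 2*cos(2*pi*1*4/7) = -2*cos(pi/7)

Details: rho_1(r^4) is rotation by angle 2*pi*1*4/7, whose trace is 2*cos(2*pi*1*4/7) = -2*cos(pi/7).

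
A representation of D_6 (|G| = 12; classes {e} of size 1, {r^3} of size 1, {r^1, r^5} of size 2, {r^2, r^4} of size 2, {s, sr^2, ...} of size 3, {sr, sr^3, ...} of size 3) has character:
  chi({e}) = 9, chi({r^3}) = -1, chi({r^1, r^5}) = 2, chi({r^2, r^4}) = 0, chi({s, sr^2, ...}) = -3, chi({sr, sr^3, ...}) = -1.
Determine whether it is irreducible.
Not irreducible (reducible): <chi, chi> = 10 > 1.

Justification: <chi, chi> = (1/|G|) sum_C |C| * |chi(C)|^2 = (1/12)[1*|9|^2 + 1*|-1|^2 + 2*|2|^2 + 2*|0|^2 + 3*|-3|^2 + 3*|-1|^2]
  = (1/12)[(81) + (1) + (8) + (0) + (27) + (3)] = 120/12 = 10.
A character is irreducible iff <chi, chi> = 1, so this representation is reducible.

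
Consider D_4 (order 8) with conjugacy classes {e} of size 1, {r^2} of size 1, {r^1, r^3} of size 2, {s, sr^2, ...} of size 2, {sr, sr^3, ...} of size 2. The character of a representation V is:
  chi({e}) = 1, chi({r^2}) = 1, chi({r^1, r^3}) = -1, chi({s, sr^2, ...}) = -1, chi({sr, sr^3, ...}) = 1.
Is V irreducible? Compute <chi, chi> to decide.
Irreducible: <chi, chi> = 1.

Reasoning: <chi, chi> = (1/|G|) sum_C |C| * |chi(C)|^2 = (1/8)[1*|1|^2 + 1*|1|^2 + 2*|-1|^2 + 2*|-1|^2 + 2*|1|^2]
  = (1/8)[(1) + (1) + (2) + (2) + (2)] = 8/8 = 1.
A character is irreducible iff <chi, chi> = 1, so this representation is irreducible.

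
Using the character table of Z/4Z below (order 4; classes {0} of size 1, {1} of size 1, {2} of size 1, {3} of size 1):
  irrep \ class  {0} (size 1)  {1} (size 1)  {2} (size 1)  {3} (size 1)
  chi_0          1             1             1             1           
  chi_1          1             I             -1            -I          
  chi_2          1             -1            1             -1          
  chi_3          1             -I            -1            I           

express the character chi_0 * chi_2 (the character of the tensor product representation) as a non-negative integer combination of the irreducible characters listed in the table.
chi_0 tensor chi_2 = chi_2 (all other irreducibles have multiplicity 0).

Solution. The character of a tensor product is the pointwise product (chi_0 * chi_2)(C) = chi_0(C) * chi_2(C):
  {0}: (1)*(1), {1}: (1)*(-1), {2}: (1)*(1), {3}: (1)*(-1)
so (chi_0 * chi_2) takes values
  {0} -> 1, {1} -> -1, {2} -> 1, {3} -> -1.
Now take the inner product of this character with each irreducible chi from the table, <chi_0*chi_2, chi> = (1/4) sum_C |C| (chi_0*chi_2)(C) conj(chi(C)):
  <chi_0*chi_2, chi_0> = (1/4)[1*(1)*conj(1) + 1*(-1)*conj(1) + 1*(1)*conj(1) + 1*(-1)*conj(1)]
      = (1/4)[(1) + (-1) + (1) + (-1)] = 0/4 = 0
  <chi_0*chi_2, chi_1> = (1/4)[1*(1)*conj(1) + 1*(-1)*conj(I) + 1*(1)*conj(-1) + 1*(-1)*conj(-I)]
      = (1/4)[(1) + (I) + (-1) + (-I)] = 0/4 = 0
  <chi_0*chi_2, chi_2> = (1/4)[1*(1)*conj(1) + 1*(-1)*conj(-1) + 1*(1)*conj(1) + 1*(-1)*conj(-1)]
      = (1/4)[(1) + (1) + (1) + (1)] = 4/4 = 1
  <chi_0*chi_2, chi_3> = (1/4)[1*(1)*conj(1) + 1*(-1)*conj(-I) + 1*(1)*conj(-1) + 1*(-1)*conj(I)]
      = (1/4)[(1) + (-I) + (-1) + (I)] = 0/4 = 0
(Exp terms are combined using exp(i*s)*conj(exp(i*t)) = exp(i*(s-t)), and sums of them are collapsed using the identity that for every m > 1 the m distinct m-th roots of unity sum to 0, e.g. 1 + exp(2*I*pi/3) + exp(-2*I*pi/3) = 0.)
Hence the multiplicities are chi_2: 1. Dimension check: dim(chi_0)*dim(chi_2) = 1*1 = 1 and sum (mult * dim) = 1*1 = 1.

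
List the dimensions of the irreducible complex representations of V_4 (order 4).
Dimensions: 1, 1, 1, 1

Why: There are 4 irreducibles (= number of conjugacy classes). Their dimensions d_i satisfy sum d_i^2 = |G| = 4: 1 + 1 + 1 + 1 = 4.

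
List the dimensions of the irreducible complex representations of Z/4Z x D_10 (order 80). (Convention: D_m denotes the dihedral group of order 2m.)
Dimensions: 1, 1, 1, 1, 1, 1, 1, 1, 1, 1, 1, 1, 1, 1, 1, 1, 2, 2, 2, 2, 2, 2, 2, 2, 2, 2, 2, 2, 2, 2, 2, 2

Proof sketch: There are 32 irreducibles (= number of conjugacy classes). Their dimensions d_i satisfy sum d_i^2 = |G| = 80: 1 + 1 + 1 + 1 + 1 + 1 + 1 + 1 + 1 + 1 + 1 + 1 + 1 + 1 + 1 + 1 + 4 + 4 + 4 + 4 + 4 + 4 + 4 + 4 + 4 + 4 + 4 + 4 + 4 + 4 + 4 + 4 = 80. (For the product with Z/4Z: each of the 4 1-dim characters of Z/4Z tensors with each irrep of D_10, giving 4 copies of each D_10-dimension.)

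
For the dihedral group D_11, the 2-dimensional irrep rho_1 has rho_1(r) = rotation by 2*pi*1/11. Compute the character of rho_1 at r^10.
chi_{rho_1}(r^10) = 2*cos(2*pi*1*10/11) = 2*cos(2*pi/11)

rho_1(r^10) is rotation by angle 2*pi*1*10/11, whose trace is 2*cos(2*pi*1*10/11) = 2*cos(2*pi/11).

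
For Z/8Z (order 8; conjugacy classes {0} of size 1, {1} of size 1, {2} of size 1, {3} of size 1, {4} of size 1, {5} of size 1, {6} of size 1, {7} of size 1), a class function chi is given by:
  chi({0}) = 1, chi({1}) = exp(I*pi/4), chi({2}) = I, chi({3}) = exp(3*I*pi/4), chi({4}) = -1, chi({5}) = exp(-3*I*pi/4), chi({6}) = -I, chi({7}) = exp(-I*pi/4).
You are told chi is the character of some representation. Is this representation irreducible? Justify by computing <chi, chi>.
Irreducible: <chi, chi> = 1.

Explanation: <chi, chi> = (1/|G|) sum_C |C| * |chi(C)|^2 = (1/8)[1*|1|^2 + 1*|exp(I*pi/4)|^2 + 1*|I|^2 + 1*|exp(3*I*pi/4)|^2 + 1*|-1|^2 + 1*|exp(-3*I*pi/4)|^2 + 1*|-I|^2 + 1*|exp(-I*pi/4)|^2]
  = (1/8)[(1) + (1) + (1) + (1) + (1) + (1) + (1) + (1)] = 8/8 = 1.
(Exp terms are combined using exp(i*s)*conj(exp(i*t)) = exp(i*(s-t)), and sums of them are collapsed using the identity that for every m > 1 the m distinct m-th roots of unity sum to 0, e.g. 1 + exp(2*I*pi/3) + exp(-2*I*pi/3) = 0.)
A character is irreducible iff <chi, chi> = 1, so this representation is irreducible.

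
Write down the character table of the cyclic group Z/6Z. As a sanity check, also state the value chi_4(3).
Character table of Z/6Z (irreps indexed chi_0,...,chi_5 with chi_k(m) = zeta_6^(k*m), zeta_6 = exp(2*pi*i/6)):
  irrep \ class  {0} (size 1)  {1} (size 1)    {2} (size 1)    {3} (size 1)  {4} (size 1)    {5} (size 1)  
  chi_0          1             1               1               1             1               1             
  chi_1          1             exp(I*pi/3)     exp(2*I*pi/3)   -1            exp(-2*I*pi/3)  exp(-I*pi/3)  
  chi_2          1             exp(2*I*pi/3)   exp(-2*I*pi/3)  1             exp(2*I*pi/3)   exp(-2*I*pi/3)
  chi_3          1             -1              1               -1            1               -1            
  chi_4          1             exp(-2*I*pi/3)  exp(2*I*pi/3)   1             exp(-2*I*pi/3)  exp(2*I*pi/3) 
  chi_5          1             exp(-I*pi/3)    exp(-2*I*pi/3)  -1            exp(2*I*pi/3)   exp(I*pi/3)   

Spot check: chi_4(3) = zeta_6^(4*3) = zeta_6^12 = 1.

Why: Z/6Z is abelian, so all 6 irreducible complex representations are 1-dimensional. They are given by chi_k(m) = zeta_6^(k*m) for k = 0,...,5. Row orthogonality: sum_m chi_k(m) conj(chi_l(m)) = 6 * [k = l].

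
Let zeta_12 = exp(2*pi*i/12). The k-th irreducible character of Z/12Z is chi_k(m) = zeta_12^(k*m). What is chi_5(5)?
chi_5(5) = zeta_12^25 = exp(I*pi/6)

Reasoning: chi_5(5) = zeta_12^(5*5) = zeta_12^25. Since zeta_12^12 = 1, this equals zeta_12^1 = exp(2*pi*i*1/12) = exp(I*pi/6).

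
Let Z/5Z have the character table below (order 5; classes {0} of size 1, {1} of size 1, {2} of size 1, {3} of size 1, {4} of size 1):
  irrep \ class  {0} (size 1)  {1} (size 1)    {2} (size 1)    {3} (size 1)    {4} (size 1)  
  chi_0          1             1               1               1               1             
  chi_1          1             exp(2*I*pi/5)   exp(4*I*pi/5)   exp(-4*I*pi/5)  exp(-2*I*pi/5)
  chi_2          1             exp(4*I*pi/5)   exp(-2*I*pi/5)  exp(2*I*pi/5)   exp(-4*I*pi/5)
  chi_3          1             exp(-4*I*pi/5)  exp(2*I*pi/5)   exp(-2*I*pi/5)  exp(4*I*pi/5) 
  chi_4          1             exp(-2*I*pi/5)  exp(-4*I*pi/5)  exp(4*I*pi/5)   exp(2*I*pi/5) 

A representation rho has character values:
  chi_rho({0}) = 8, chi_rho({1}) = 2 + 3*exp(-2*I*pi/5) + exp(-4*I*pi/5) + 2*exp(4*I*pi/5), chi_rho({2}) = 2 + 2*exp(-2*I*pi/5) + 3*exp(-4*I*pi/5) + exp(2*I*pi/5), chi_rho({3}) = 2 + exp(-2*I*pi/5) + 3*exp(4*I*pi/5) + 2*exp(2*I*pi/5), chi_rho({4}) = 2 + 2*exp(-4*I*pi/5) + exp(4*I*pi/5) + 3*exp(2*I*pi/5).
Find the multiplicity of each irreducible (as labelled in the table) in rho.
Multiplicities: chi_0: 2, chi_1: 0, chi_2: 2, chi_3: 1, chi_4: 3.

Reasoning: Use <chi_rho, chi> = (1/|G|) sum_C |C| * chi_rho(C) * conj(chi(C)) with |G| = 5 for each irreducible chi in the table:
  <chi_rho, chi_0> = (1/5)[1*(8)*conj(1) + 1*(2 + 3*exp(-2*I*pi/5) + exp(-4*I*pi/5) + 2*exp(4*I*pi/5))*conj(1) + 1*(2 + 2*exp(-2*I*pi/5) + 3*exp(-4*I*pi/5) + exp(2*I*pi/5))*conj(1) + 1*(2 + exp(-2*I*pi/5) + 3*exp(4*I*pi/5) + 2*exp(2*I*pi/5))*conj(1) + 1*(2 + 2*exp(-4*I*pi/5) + exp(4*I*pi/5) + 3*exp(2*I*pi/5))*conj(1)]
      = (1/5)[(8) + (2 + 3*exp(-2*I*pi/5) + exp(-4*I*pi/5) + 2*exp(4*I*pi/5)) + (2 + 2*exp(-2*I*pi/5) + 3*exp(-4*I*pi/5) + exp(2*I*pi/5)) + (2 + exp(-2*I*pi/5) + 3*exp(4*I*pi/5) + 2*exp(2*I*pi/5)) + (2 + 2*exp(-4*I*pi/5) + exp(4*I*pi/5) + 3*exp(2*I*pi/5))] = 10/5 = 2
  <chi_rho, chi_1> = (1/5)[1*(8)*conj(1) + 1*(2 + 3*exp(-2*I*pi/5) + exp(-4*I*pi/5) + 2*exp(4*I*pi/5))*conj(exp(2*I*pi/5)) + 1*(2 + 2*exp(-2*I*pi/5) + 3*exp(-4*I*pi/5) + exp(2*I*pi/5))*conj(exp(4*I*pi/5)) + 1*(2 + exp(-2*I*pi/5) + 3*exp(4*I*pi/5) + 2*exp(2*I*pi/5))*conj(exp(-4*I*pi/5)) + 1*(2 + 2*exp(-4*I*pi/5) + exp(4*I*pi/5) + 3*exp(2*I*pi/5))*conj(exp(-2*I*pi/5))]
      = (1/5)[(8) + (2*exp(-2*I*pi/5) + 3*exp(-4*I*pi/5) + exp(4*I*pi/5) + 2*exp(2*I*pi/5)) + (2*exp(-4*I*pi/5) + exp(-2*I*pi/5) + 2*exp(4*I*pi/5) + 3*exp(2*I*pi/5)) + (3*exp(-2*I*pi/5) + 2*exp(-4*I*pi/5) + exp(2*I*pi/5) + 2*exp(4*I*pi/5)) + (2*exp(-2*I*pi/5) + exp(-4*I*pi/5) + 3*exp(4*I*pi/5) + 2*exp(2*I*pi/5))] = 0/5 = 0
  <chi_rho, chi_2> = (1/5)[1*(8)*conj(1) + 1*(2 + 3*exp(-2*I*pi/5) + exp(-4*I*pi/5) + 2*exp(4*I*pi/5))*conj(exp(4*I*pi/5)) + 1*(2 + 2*exp(-2*I*pi/5) + 3*exp(-4*I*pi/5) + exp(2*I*pi/5))*conj(exp(-2*I*pi/5)) + 1*(2 + exp(-2*I*pi/5) + 3*exp(4*I*pi/5) + 2*exp(2*I*pi/5))*conj(exp(2*I*pi/5)) + 1*(2 + 2*exp(-4*I*pi/5) + exp(4*I*pi/5) + 3*exp(2*I*pi/5))*conj(exp(-4*I*pi/5))]
      = (1/5)[(8) + (2 + 2*exp(-4*I*pi/5) + exp(2*I*pi/5) + 3*exp(4*I*pi/5)) + (2 + 3*exp(-2*I*pi/5) + exp(4*I*pi/5) + 2*exp(2*I*pi/5)) + (2 + 2*exp(-2*I*pi/5) + exp(-4*I*pi/5) + 3*exp(2*I*pi/5)) + (2 + 3*exp(-4*I*pi/5) + exp(-2*I*pi/5) + 2*exp(4*I*pi/5))] = 10/5 = 2
  <chi_rho, chi_3> = (1/5)[1*(8)*conj(1) + 1*(2 + 3*exp(-2*I*pi/5) + exp(-4*I*pi/5) + 2*exp(4*I*pi/5))*conj(exp(-4*I*pi/5)) + 1*(2 + 2*exp(-2*I*pi/5) + 3*exp(-4*I*pi/5) + exp(2*I*pi/5))*conj(exp(2*I*pi/5)) + 1*(2 + exp(-2*I*pi/5) + 3*exp(4*I*pi/5) + 2*exp(2*I*pi/5))*conj(exp(-2*I*pi/5)) + 1*(2 + 2*exp(-4*I*pi/5) + exp(4*I*pi/5) + 3*exp(2*I*pi/5))*conj(exp(4*I*pi/5))]
      = (1/5)[(8) + (1 + 2*exp(-2*I*pi/5) + 2*exp(4*I*pi/5) + 3*exp(2*I*pi/5)) + (1 + 2*exp(-2*I*pi/5) + 2*exp(-4*I*pi/5) + 3*exp(4*I*pi/5)) + (1 + 3*exp(-4*I*pi/5) + 2*exp(4*I*pi/5) + 2*exp(2*I*pi/5)) + (1 + 3*exp(-2*I*pi/5) + 2*exp(-4*I*pi/5) + 2*exp(2*I*pi/5))] = 5/5 = 1
  <chi_rho, chi_4> = (1/5)[1*(8)*conj(1) + 1*(2 + 3*exp(-2*I*pi/5) + exp(-4*I*pi/5) + 2*exp(4*I*pi/5))*conj(exp(-2*I*pi/5)) + 1*(2 + 2*exp(-2*I*pi/5) + 3*exp(-4*I*pi/5) + exp(2*I*pi/5))*conj(exp(-4*I*pi/5)) + 1*(2 + exp(-2*I*pi/5) + 3*exp(4*I*pi/5) + 2*exp(2*I*pi/5))*conj(exp(4*I*pi/5)) + 1*(2 + 2*exp(-4*I*pi/5) + exp(4*I*pi/5) + 3*exp(2*I*pi/5))*conj(exp(2*I*pi/5))]
      = (1/5)[(8) + (3 + 2*exp(-4*I*pi/5) + exp(-2*I*pi/5) + 2*exp(2*I*pi/5)) + (3 + exp(-4*I*pi/5) + 2*exp(4*I*pi/5) + 2*exp(2*I*pi/5)) + (3 + 2*exp(-2*I*pi/5) + 2*exp(-4*I*pi/5) + exp(4*I*pi/5)) + (3 + 2*exp(-2*I*pi/5) + exp(2*I*pi/5) + 2*exp(4*I*pi/5))] = 15/5 = 3
(Exp terms are combined using exp(i*s)*conj(exp(i*t)) = exp(i*(s-t)), and sums of them are collapsed using the identity that for every m > 1 the m distinct m-th roots of unity sum to 0, e.g. 1 + exp(2*I*pi/3) + exp(-2*I*pi/3) = 0.)
Dimension check: dim(rho) = sum (mult * dim) = 2*1 + 0*1 + 2*1 + 1*1 + 3*1 = 8 = chi_rho(e) = 8.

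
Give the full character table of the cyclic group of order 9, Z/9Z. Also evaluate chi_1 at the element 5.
Character table of Z/9Z (irreps indexed chi_0,...,chi_8 with chi_k(m) = zeta_9^(k*m), zeta_9 = exp(2*pi*i/9)):
  irrep \ class  {0} (size 1)  {1} (size 1)    {2} (size 1)    {3} (size 1)    {4} (size 1)    {5} (size 1)    {6} (size 1)    {7} (size 1)    {8} (size 1)  
  chi_0          1             1               1               1               1               1               1               1               1             
  chi_1          1             exp(2*I*pi/9)   exp(4*I*pi/9)   exp(2*I*pi/3)   exp(8*I*pi/9)   exp(-8*I*pi/9)  exp(-2*I*pi/3)  exp(-4*I*pi/9)  exp(-2*I*pi/9)
  chi_2          1             exp(4*I*pi/9)   exp(8*I*pi/9)   exp(-2*I*pi/3)  exp(-2*I*pi/9)  exp(2*I*pi/9)   exp(2*I*pi/3)   exp(-8*I*pi/9)  exp(-4*I*pi/9)
  chi_3          1             exp(2*I*pi/3)   exp(-2*I*pi/3)  1               exp(2*I*pi/3)   exp(-2*I*pi/3)  1               exp(2*I*pi/3)   exp(-2*I*pi/3)
  chi_4          1             exp(8*I*pi/9)   exp(-2*I*pi/9)  exp(2*I*pi/3)   exp(-4*I*pi/9)  exp(4*I*pi/9)   exp(-2*I*pi/3)  exp(2*I*pi/9)   exp(-8*I*pi/9)
  chi_5          1             exp(-8*I*pi/9)  exp(2*I*pi/9)   exp(-2*I*pi/3)  exp(4*I*pi/9)   exp(-4*I*pi/9)  exp(2*I*pi/3)   exp(-2*I*pi/9)  exp(8*I*pi/9) 
  chi_6          1             exp(-2*I*pi/3)  exp(2*I*pi/3)   1               exp(-2*I*pi/3)  exp(2*I*pi/3)   1               exp(-2*I*pi/3)  exp(2*I*pi/3) 
  chi_7          1             exp(-4*I*pi/9)  exp(-8*I*pi/9)  exp(2*I*pi/3)   exp(2*I*pi/9)   exp(-2*I*pi/9)  exp(-2*I*pi/3)  exp(8*I*pi/9)   exp(4*I*pi/9) 
  chi_8          1             exp(-2*I*pi/9)  exp(-4*I*pi/9)  exp(-2*I*pi/3)  exp(-8*I*pi/9)  exp(8*I*pi/9)   exp(2*I*pi/3)   exp(4*I*pi/9)   exp(2*I*pi/9) 

Spot check: chi_1(5) = zeta_9^(1*5) = zeta_9^5 = exp(-8*I*pi/9).

Why: Z/9Z is abelian, so all 9 irreducible complex representations are 1-dimensional. They are given by chi_k(m) = zeta_9^(k*m) for k = 0,...,8. Row orthogonality: sum_m chi_k(m) conj(chi_l(m)) = 9 * [k = l].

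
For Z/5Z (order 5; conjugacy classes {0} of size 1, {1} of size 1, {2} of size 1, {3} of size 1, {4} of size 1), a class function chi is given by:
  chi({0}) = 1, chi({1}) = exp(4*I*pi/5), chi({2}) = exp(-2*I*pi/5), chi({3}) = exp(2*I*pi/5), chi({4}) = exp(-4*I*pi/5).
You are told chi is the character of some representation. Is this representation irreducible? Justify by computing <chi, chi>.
Irreducible: <chi, chi> = 1.

Explanation: <chi, chi> = (1/|G|) sum_C |C| * |chi(C)|^2 = (1/5)[1*|1|^2 + 1*|exp(4*I*pi/5)|^2 + 1*|exp(-2*I*pi/5)|^2 + 1*|exp(2*I*pi/5)|^2 + 1*|exp(-4*I*pi/5)|^2]
  = (1/5)[(1) + (1) + (1) + (1) + (1)] = 5/5 = 1.
(Exp terms are combined using exp(i*s)*conj(exp(i*t)) = exp(i*(s-t)), and sums of them are collapsed using the identity that for every m > 1 the m distinct m-th roots of unity sum to 0, e.g. 1 + exp(2*I*pi/3) + exp(-2*I*pi/3) = 0.)
A character is irreducible iff <chi, chi> = 1, so this representation is irreducible.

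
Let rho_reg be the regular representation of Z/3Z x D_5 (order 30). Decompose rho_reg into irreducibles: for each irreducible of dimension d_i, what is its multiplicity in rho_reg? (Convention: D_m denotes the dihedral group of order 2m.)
Each irreducible V_i of dimension d_i appears with multiplicity d_i, i.e. rho_reg = (direct sum over all irreducibles V_i) d_i V_i. The irreducible dimensions for Z/3Z x D_5 are 1, 1, 1, 1, 1, 1, 2, 2, 2, 2, 2, 2: 6 irreducibles of dimension 1, each with multiplicity 1; 6 irreducibles of dimension 2, each with multiplicity 2. Total dimension 6*1*1 + 6*2*2 = 30 = |G|.

Details: General theorem: in the regular representation of a finite group G, each irreducible appears with multiplicity equal to its dimension. Check: dim(rho_reg) = sum d_i^2 = 1 + 1 + 1 + 1 + 1 + 1 + 4 + 4 + 4 + 4 + 4 + 4 = 30 = |G|.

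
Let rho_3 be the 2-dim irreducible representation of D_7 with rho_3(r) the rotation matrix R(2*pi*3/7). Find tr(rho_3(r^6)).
chi_{rho_3}(r^6) = 2*cos(2*pi*3*6/7) = -2*cos(pi/7)

Reasoning: rho_3(r^6) is rotation by angle 2*pi*3*6/7, whose trace is 2*cos(2*pi*3*6/7) = -2*cos(pi/7).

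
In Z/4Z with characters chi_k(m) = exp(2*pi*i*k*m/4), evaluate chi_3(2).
chi_3(2) = zeta_4^6 = -1

Explanation: chi_3(2) = zeta_4^(3*2) = zeta_4^6. Since zeta_4^4 = 1, this equals zeta_4^2 = exp(2*pi*i*2/4) = -1.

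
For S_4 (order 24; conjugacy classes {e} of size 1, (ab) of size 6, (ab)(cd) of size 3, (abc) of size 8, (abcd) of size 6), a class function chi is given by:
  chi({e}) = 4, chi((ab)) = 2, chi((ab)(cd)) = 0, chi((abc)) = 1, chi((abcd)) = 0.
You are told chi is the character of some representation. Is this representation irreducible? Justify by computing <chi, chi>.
Not irreducible (reducible): <chi, chi> = 2 > 1.

Working: <chi, chi> = (1/|G|) sum_C |C| * |chi(C)|^2 = (1/24)[1*|4|^2 + 6*|2|^2 + 3*|0|^2 + 8*|1|^2 + 6*|0|^2]
  = (1/24)[(16) + (24) + (0) + (8) + (0)] = 48/24 = 2.
A character is irreducible iff <chi, chi> = 1, so this representation is reducible.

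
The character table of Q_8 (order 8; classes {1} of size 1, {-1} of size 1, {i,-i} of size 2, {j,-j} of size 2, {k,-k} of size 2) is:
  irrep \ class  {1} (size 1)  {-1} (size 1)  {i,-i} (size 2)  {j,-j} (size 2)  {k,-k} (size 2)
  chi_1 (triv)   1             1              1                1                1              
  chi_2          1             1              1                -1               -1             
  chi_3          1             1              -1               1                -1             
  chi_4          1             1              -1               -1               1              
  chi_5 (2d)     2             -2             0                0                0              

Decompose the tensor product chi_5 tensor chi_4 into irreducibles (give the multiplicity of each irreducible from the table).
chi_5 tensor chi_4 = chi_5 (all other irreducibles have multiplicity 0).

Working: The character of a tensor product is the pointwise product (chi_5 * chi_4)(C) = chi_5(C) * chi_4(C):
  {1}: (2)*(1), {-1}: (-2)*(1), {i,-i}: (0)*(-1), {j,-j}: (0)*(-1), {k,-k}: (0)*(1)
so (chi_5 * chi_4) takes values
  {1} -> 2, {-1} -> -2, {i,-i} -> 0, {j,-j} -> 0, {k,-k} -> 0.
Now take the inner product of this character with each irreducible chi from the table, <chi_5*chi_4, chi> = (1/8) sum_C |C| (chi_5*chi_4)(C) conj(chi(C)):
  <chi_5*chi_4, chi_1> = (1/8)[1*(2)*conj(1) + 1*(-2)*conj(1) + 2*(0)*conj(1) + 2*(0)*conj(1) + 2*(0)*conj(1)]
      = (1/8)[(2) + (-2) + (0) + (0) + (0)] = 0/8 = 0
  <chi_5*chi_4, chi_2> = (1/8)[1*(2)*conj(1) + 1*(-2)*conj(1) + 2*(0)*conj(1) + 2*(0)*conj(-1) + 2*(0)*conj(-1)]
      = (1/8)[(2) + (-2) + (0) + (0) + (0)] = 0/8 = 0
  <chi_5*chi_4, chi_3> = (1/8)[1*(2)*conj(1) + 1*(-2)*conj(1) + 2*(0)*conj(-1) + 2*(0)*conj(1) + 2*(0)*conj(-1)]
      = (1/8)[(2) + (-2) + (0) + (0) + (0)] = 0/8 = 0
  <chi_5*chi_4, chi_4> = (1/8)[1*(2)*conj(1) + 1*(-2)*conj(1) + 2*(0)*conj(-1) + 2*(0)*conj(-1) + 2*(0)*conj(1)]
      = (1/8)[(2) + (-2) + (0) + (0) + (0)] = 0/8 = 0
  <chi_5*chi_4, chi_5> = (1/8)[1*(2)*conj(2) + 1*(-2)*conj(-2) + 2*(0)*conj(0) + 2*(0)*conj(0) + 2*(0)*conj(0)]
      = (1/8)[(4) + (4) + (0) + (0) + (0)] = 8/8 = 1
Hence the multiplicities are chi_5: 1. Dimension check: dim(chi_5)*dim(chi_4) = 2*1 = 2 and sum (mult * dim) = 1*2 = 2.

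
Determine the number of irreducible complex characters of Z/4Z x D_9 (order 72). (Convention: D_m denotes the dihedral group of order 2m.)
24

Why: The number of irreducible complex representations of a finite group equals its number of conjugacy classes. For a direct product, #classes(G x H) = #classes(G) * #classes(H). Z/4Z has 4 classes (abelian), D_9 has 6 classes, so 4 * 6 = 24, so Z/4Z x D_9 (order 72) has exactly 24 irreducible complex representations.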